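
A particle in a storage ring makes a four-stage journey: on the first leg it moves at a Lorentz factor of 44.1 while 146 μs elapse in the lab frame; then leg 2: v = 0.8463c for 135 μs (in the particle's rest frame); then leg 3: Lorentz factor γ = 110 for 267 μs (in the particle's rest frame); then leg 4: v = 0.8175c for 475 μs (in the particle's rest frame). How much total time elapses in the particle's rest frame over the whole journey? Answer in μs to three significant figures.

τ = 880 μs

Leg 1: γ = 44.1; τ_1 = 146/44.10 = 3.311 μs.
Leg 2: 135 μs is already measured in the particle's rest frame.
Leg 3: 267 μs is already measured in the particle's rest frame.
Leg 4: 475 μs is already measured in the particle's rest frame.
Total: 3.311 + 135.0 + 267.0 + 475.0 μs.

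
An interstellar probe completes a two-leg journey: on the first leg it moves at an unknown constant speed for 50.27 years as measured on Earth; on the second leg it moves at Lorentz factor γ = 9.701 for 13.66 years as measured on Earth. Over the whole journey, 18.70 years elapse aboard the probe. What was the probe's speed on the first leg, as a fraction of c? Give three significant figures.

β = 0.939

Leg 1: speed unknown; τ_1 = 50.27/γ_1.
Leg 2: γ = 9.701; τ_2 = 13.66/9.701 = 1.408 years.
Total proper time: τ_1 + 1.408 = 18.70, so τ_1 = 18.70 − 1.408 = 17.29 years.
γ_1 = 50.27/17.29 = 2.907; β = √(1 − 1/γ²) = √0.8817.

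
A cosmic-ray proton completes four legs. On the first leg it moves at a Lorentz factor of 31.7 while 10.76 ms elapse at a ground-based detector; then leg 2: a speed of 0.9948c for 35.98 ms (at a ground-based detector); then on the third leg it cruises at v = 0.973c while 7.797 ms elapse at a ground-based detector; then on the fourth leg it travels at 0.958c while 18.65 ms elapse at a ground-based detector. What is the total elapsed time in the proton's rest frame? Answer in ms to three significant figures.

τ = 11.2 ms

Leg 1: γ = 31.7; τ_1 = 10.76/31.70 = 0.3394 ms.
Leg 2: γ = 1/√(1 − 0.9948²) = 1/√0.01037 = 9.819; τ_2 = 35.98/9.819 = 3.664 ms.
Leg 3: γ = 1/√(1 − 0.973²) = 1/√0.05327 = 4.333; τ_3 = 7.797/4.333 = 1.800 ms.
Leg 4: γ = 1/√(1 − 0.958²) = 1/√0.08224 = 3.487; τ_4 = 18.65/3.487 = 5.348 ms.
Total: 0.3394 + 3.664 + 1.800 + 5.348 ms.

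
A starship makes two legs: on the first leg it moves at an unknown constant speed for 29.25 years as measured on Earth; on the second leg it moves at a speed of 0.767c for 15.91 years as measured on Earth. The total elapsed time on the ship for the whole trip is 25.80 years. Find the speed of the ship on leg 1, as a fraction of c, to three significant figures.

β = 0.846

Leg 1: speed unknown; τ_1 = 29.25/γ_1.
Leg 2: γ = 1/√(1 − 0.767²) = 1/√0.4117 = 1.558; τ_2 = 15.91/1.558 = 10.21 years.
Total proper time: τ_1 + 10.21 = 25.80, so τ_1 = 25.80 − 10.21 = 15.59 years.
γ_1 = 29.25/15.59 = 1.876; β = √(1 − 1/γ²) = √0.7159.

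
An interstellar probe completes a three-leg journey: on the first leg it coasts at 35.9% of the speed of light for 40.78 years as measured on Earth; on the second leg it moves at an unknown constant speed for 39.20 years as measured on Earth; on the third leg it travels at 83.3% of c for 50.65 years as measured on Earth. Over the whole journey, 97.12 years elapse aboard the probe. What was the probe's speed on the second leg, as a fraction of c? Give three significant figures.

Leg 1: β = 0.359; γ = 1/√(1 − 0.359²) = 1/√0.8711 = 1.071; τ_1 = 40.78/1.071 = 38.06 years.
Leg 2: speed unknown; τ_2 = 39.20/γ_2.
Leg 3: β = 0.833; γ = 1/√(1 − 0.833²) = 1/√0.3061 = 1.807; τ_3 = 50.65/1.807 = 28.02 years.
Total proper time: 38.06 + τ_2 + 28.02 = 97.12, so τ_2 = 97.12 − 66.08 = 31.04 years.
γ_2 = 39.20/31.04 = 1.263; β = √(1 − 1/γ²) = √0.3732.

β = 0.611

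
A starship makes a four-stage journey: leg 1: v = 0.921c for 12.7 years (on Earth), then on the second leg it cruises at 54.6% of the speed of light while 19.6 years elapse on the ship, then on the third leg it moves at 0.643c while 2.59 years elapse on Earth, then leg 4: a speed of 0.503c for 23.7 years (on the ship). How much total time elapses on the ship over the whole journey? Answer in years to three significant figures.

Leg 1: γ = 1/√(1 − 0.921²) = 1/√0.1518 = 2.567; τ_1 = 12.7/2.567 = 4.947 years.
Leg 2: 19.6 years is already measured on the ship.
Leg 3: γ = 1/√(1 − 0.643²) = 1/√0.5866 = 1.306; τ_3 = 2.59/1.306 = 1.984 years.
Leg 4: 23.7 years is already measured on the ship.
Total: 4.947 + 19.60 + 1.984 + 23.70 years.

τ = 50.2 years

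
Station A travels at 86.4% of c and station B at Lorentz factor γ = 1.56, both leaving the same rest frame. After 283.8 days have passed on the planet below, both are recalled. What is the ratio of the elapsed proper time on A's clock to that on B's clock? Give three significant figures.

τ_A/τ_B = 0.785

A: β = 0.864; γ = 1/√(1 − 0.864²) = 1/√0.2535 = 1.986. B: γ = 1.56.
τ_A/τ_B = γ_B/γ_A = 1.560/1.986 = 0.7854, so τ_A/τ_B = 0.7854.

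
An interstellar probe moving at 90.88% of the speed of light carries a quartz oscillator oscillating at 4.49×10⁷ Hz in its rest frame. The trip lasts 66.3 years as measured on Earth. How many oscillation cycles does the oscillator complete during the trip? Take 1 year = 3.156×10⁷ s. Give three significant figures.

β = 0.9088; γ = 1/√(1 − 0.9088²) = 1/√0.1741 = 2.397
The oscillator's own cycle count is N = f × τ where τ is the proper time aboard the probe. τ = Δt/γ = 66.3/2.397 = 27.66 years = 8.730×10⁸ s.
N = 4.49×10⁷ × 8.730×10⁸ = 3.920×10¹⁶.

N = 3.92×10¹⁶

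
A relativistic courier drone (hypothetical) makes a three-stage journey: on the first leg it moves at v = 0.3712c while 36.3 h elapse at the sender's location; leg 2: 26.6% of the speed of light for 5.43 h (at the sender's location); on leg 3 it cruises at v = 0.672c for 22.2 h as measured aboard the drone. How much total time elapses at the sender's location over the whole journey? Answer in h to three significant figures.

Δt = 71.7 h

Leg 1: 36.3 h is already measured at the sender's location.
Leg 2: 5.43 h is already measured at the sender's location.
Leg 3: γ = 1/√(1 − 0.672²) = 1/√0.5484 = 1.350; Δt_3 = 1.350 × 22.2 = 29.98 h.
Total: 36.30 + 5.430 + 29.98 h.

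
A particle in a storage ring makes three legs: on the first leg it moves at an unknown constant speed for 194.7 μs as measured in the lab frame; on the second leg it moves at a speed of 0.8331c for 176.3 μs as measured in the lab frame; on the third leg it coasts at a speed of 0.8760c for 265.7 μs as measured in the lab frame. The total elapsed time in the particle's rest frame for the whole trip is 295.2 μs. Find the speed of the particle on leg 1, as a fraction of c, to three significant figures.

Leg 1: speed unknown; τ_1 = 194.7/γ_1.
Leg 2: γ = 1/√(1 − 0.8331²) = 1/√0.3059 = 1.808; τ_2 = 176.3/1.808 = 97.52 μs.
Leg 3: γ = 1/√(1 − 0.8760²) = 1/√0.2326 = 2.073; τ_3 = 265.7/2.073 = 128.2 μs.
Total proper time: τ_1 + 97.52 + 128.2 = 295.2, so τ_1 = 295.2 − 225.7 = 69.53 μs.
γ_1 = 194.7/69.53 = 2.800; β = √(1 − 1/γ²) = √0.8725.

β = 0.934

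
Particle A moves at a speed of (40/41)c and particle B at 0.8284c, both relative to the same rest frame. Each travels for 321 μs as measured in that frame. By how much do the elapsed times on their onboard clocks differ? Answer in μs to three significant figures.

|τ_A − τ_B| = 109 μs

A: γ = 1/√(1 − (40/41)²) = 41/9 ≈ 4.556; τ_A = 321/4.556 = 70.46 μs.
B: γ = 1/√(1 − 0.8284²) = 1/√0.3138 = 1.785; τ_B = 321/1.785 = 179.8 μs.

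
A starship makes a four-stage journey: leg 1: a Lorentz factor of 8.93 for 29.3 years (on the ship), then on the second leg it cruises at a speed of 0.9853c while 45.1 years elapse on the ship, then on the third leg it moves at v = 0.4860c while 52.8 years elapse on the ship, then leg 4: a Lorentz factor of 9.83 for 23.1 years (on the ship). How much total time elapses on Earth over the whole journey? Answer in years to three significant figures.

Δt = 813 years

Leg 1: γ = 8.93; Δt_1 = 8.930 × 29.3 = 261.6 years.
Leg 2: γ = 1/√(1 − 0.9853²) = 1/√0.02918 = 5.854; Δt_2 = 5.854 × 45.1 = 264.0 years.
Leg 3: γ = 1/√(1 − 0.4860²) = 1/√0.7638 = 1.144; Δt_3 = 1.144 × 52.8 = 60.41 years.
Leg 4: γ = 9.83; Δt_4 = 9.830 × 23.1 = 227.1 years.
Total: 261.6 + 264.0 + 60.41 + 227.1 years.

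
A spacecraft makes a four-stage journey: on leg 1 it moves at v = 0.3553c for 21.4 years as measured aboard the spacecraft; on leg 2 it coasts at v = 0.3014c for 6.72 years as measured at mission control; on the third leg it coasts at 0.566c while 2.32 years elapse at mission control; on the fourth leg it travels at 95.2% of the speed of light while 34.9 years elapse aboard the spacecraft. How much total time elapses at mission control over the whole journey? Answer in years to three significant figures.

Δt = 146 years

Leg 1: γ = 1/√(1 − 0.3553²) = 1/√0.8738 = 1.070; Δt_1 = 1.070 × 21.4 = 22.89 years.
Leg 2: 6.72 years is already measured at mission control.
Leg 3: 2.32 years is already measured at mission control.
Leg 4: β = 0.952; γ = 1/√(1 − 0.952²) = 1/√0.09370 = 3.267; Δt_4 = 3.267 × 34.9 = 114.0 years.
Total: 22.89 + 6.720 + 2.320 + 114.0 years.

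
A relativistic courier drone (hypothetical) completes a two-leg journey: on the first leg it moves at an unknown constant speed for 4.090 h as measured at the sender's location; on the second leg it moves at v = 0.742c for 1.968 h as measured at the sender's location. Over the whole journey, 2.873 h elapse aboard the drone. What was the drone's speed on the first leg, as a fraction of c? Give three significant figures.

β = 0.925

Leg 1: speed unknown; τ_1 = 4.090/γ_1.
Leg 2: γ = 1/√(1 − 0.742²) = 1/√0.4494 = 1.492; τ_2 = 1.968/1.492 = 1.319 h.
Total proper time: τ_1 + 1.319 = 2.873, so τ_1 = 2.873 − 1.319 = 1.554 h.
γ_1 = 4.090/1.554 = 2.633; β = √(1 − 1/γ²) = √0.8557.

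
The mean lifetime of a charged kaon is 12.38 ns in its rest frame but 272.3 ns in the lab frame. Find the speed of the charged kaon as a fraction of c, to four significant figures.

γ = Δt/τ₀ = 272.3/12.38 = 22.00
β = √(1 − 1/γ²) = √(1 − 0.002067) = √0.9979

v = 0.9990c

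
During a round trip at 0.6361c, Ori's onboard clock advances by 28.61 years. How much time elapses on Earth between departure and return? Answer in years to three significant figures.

γ = 1/√(1 − 0.6361²) = 1/√0.5954 = 1.296
Earth-frame duration is the dilated interval: Δt = γτ = 1.296 × 28.61 years.

Δt = 37.1 years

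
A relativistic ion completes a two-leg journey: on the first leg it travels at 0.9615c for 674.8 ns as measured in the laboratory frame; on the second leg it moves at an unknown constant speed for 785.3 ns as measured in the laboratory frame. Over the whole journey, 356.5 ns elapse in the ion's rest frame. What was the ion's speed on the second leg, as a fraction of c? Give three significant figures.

β = 0.976

Leg 1: γ = 1/√(1 − 0.9615²) = 1/√0.07552 = 3.639; τ_1 = 674.8/3.639 = 185.4 ns.
Leg 2: speed unknown; τ_2 = 785.3/γ_2.
Total proper time: 185.4 + τ_2 = 356.5, so τ_2 = 356.5 − 185.4 = 171.1 ns.
γ_2 = 785.3/171.1 = 4.591; β = √(1 − 1/γ²) = √0.9526.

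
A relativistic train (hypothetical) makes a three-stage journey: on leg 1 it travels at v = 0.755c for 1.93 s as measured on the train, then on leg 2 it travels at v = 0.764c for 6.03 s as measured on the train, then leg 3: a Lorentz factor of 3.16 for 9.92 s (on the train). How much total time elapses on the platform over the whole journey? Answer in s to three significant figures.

Δt = 43.6 s

Leg 1: γ = 1/√(1 − 0.755²) = 1/√0.4300 = 1.525; Δt_1 = 1.525 × 1.93 = 2.943 s.
Leg 2: γ = 1/√(1 − 0.764²) = 1/√0.4163 = 1.550; Δt_2 = 1.550 × 6.03 = 9.346 s.
Leg 3: γ = 3.16; Δt_3 = 3.160 × 9.92 = 31.35 s.
Total: 2.943 + 9.346 + 31.35 s.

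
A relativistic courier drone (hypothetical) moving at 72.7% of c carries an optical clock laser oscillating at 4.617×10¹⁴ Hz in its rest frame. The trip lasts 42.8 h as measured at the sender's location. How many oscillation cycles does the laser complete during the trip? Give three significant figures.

N = 4.88×10¹⁹

β = 0.727; γ = 1/√(1 − 0.727²) = 1/√0.4715 = 1.456
The oscillator's own cycle count is N = f × τ where τ is the proper time aboard the drone. τ = Δt/γ = 42.8/1.456 = 29.39 h = 1.058×10⁵ s.
N = 4.617×10¹⁴ × 1.058×10⁵ = 4.885×10¹⁹.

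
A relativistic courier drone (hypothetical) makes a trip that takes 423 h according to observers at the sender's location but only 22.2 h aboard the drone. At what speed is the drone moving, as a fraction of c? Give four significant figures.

The proper time is measured aboard the drone (both events occur at the drone's location); Δt is measured at the sender's location. γ = Δt/τ = 423/22.2 = 19.05.
β = √(1 − 1/γ²) = √(1 − 0.002754) = √0.9972

v = 0.9986c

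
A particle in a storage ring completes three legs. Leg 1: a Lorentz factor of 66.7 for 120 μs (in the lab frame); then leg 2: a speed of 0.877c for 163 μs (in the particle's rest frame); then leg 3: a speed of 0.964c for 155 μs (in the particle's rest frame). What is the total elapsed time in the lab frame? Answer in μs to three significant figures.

Δt = 1040 μs

Leg 1: 120 μs is already measured in the lab frame.
Leg 2: γ = 1/√(1 − 0.877²) = 1/√0.2309 = 2.081; Δt_2 = 2.081 × 163 = 339.2 μs.
Leg 3: γ = 1/√(1 − 0.964²) = 1/√0.07070 = 3.761; Δt_3 = 3.761 × 155 = 582.9 μs.
Total: 120.0 + 339.2 + 582.9 μs.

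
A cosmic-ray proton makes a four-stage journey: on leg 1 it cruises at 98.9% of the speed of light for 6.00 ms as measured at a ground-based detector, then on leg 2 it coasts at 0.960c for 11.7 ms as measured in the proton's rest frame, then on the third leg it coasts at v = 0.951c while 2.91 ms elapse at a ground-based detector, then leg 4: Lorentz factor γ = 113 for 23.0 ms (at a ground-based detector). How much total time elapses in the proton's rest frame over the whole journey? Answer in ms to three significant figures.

τ = 13.7 ms

Leg 1: β = 0.989; γ = 1/√(1 − 0.989²) = 1/√0.02188 = 6.761; τ_1 = 6.00/6.761 = 0.8875 ms.
Leg 2: 11.7 ms is already measured in the proton's rest frame.
Leg 3: γ = 1/√(1 − 0.951²) = 1/√0.09560 = 3.234; τ_3 = 2.91/3.234 = 0.8997 ms.
Leg 4: γ = 113; τ_4 = 23.0/113.0 = 0.2035 ms.
Total: 0.8875 + 11.70 + 0.8997 + 0.2035 ms.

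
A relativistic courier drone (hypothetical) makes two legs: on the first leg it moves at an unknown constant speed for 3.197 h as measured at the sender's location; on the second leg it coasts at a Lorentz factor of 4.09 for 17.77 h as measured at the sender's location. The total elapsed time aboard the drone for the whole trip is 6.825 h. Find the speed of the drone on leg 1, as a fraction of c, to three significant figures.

Leg 1: speed unknown; τ_1 = 3.197/γ_1.
Leg 2: γ = 4.09; τ_2 = 17.77/4.090 = 4.345 h.
Total proper time: τ_1 + 4.345 = 6.825, so τ_1 = 6.825 − 4.345 = 2.480 h.
γ_1 = 3.197/2.480 = 1.289; β = √(1 − 1/γ²) = √0.3981.

β = 0.631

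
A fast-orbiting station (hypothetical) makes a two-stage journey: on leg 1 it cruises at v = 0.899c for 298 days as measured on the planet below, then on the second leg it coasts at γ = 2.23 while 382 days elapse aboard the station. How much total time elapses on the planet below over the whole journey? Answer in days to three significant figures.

Leg 1: 298 days is already measured on the planet below.
Leg 2: γ = 2.23; Δt_2 = 2.230 × 382 = 851.9 days.
Total: 298.0 + 851.9 days.

Δt = 1150 days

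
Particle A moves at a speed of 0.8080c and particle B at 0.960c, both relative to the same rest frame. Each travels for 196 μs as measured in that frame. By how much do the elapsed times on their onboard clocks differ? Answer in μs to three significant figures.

A: γ = 1/√(1 − 0.8080²) = 1/√0.3471 = 1.697; τ_A = 196/1.697 = 115.5 μs.
B: γ = 1/√(1 − 0.960²) = 25/7 ≈ 3.571; τ_B = 196/3.571 = 54.88 μs.

|τ_A − τ_B| = 60.6 μs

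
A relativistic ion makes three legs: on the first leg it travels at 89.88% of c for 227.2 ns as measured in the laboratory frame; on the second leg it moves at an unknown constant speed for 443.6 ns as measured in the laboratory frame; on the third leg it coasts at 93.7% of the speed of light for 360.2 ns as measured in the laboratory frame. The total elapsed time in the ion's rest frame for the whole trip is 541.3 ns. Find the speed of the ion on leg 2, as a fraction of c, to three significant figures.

Leg 1: β = 0.8988; γ = 1/√(1 − 0.8988²) = 1/√0.1922 = 2.281; τ_1 = 227.2/2.281 = 99.60 ns.
Leg 2: speed unknown; τ_2 = 443.6/γ_2.
Leg 3: β = 0.937; γ = 1/√(1 − 0.937²) = 1/√0.1220 = 2.863; τ_3 = 360.2/2.863 = 125.8 ns.
Total proper time: 99.60 + τ_2 + 125.8 = 541.3, so τ_2 = 541.3 − 225.4 = 315.9 ns.
γ_2 = 443.6/315.9 = 1.404; β = √(1 − 1/γ²) = √0.4929.

β = 0.702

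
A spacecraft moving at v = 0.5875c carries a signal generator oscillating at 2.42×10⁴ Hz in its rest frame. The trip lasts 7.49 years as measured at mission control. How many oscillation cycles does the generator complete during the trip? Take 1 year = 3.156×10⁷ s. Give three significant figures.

γ = 1/√(1 − 0.5875²) = 1/√0.6548 = 1.236
The oscillator's own cycle count is N = f × τ where τ is the proper time aboard the spacecraft. τ = Δt/γ = 7.49/1.236 = 6.061 years = 1.913×10⁸ s.
N = 2.42×10⁴ × 1.913×10⁸ = 4.629×10¹².

N = 4.63×10¹²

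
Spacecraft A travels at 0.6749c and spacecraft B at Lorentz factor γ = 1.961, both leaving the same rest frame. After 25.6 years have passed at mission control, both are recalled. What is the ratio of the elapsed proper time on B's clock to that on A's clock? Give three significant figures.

A: γ = 1/√(1 − 0.6749²) = 1/√0.5445 = 1.355. B: γ = 1.961.
τ_A/τ_B = γ_B/γ_A = 1.961/1.355 = 1.447, so τ_B/τ_A = 0.6911.

τ_B/τ_A = 0.691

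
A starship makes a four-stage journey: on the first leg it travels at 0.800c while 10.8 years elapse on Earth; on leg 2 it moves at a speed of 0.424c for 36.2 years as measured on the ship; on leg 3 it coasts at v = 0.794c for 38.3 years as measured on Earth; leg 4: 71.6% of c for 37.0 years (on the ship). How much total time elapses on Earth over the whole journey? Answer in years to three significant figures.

Leg 1: 10.8 years is already measured on Earth.
Leg 2: γ = 1/√(1 − 0.424²) = 1/√0.8202 = 1.104; Δt_2 = 1.104 × 36.2 = 39.97 years.
Leg 3: 38.3 years is already measured on Earth.
Leg 4: β = 0.716; γ = 1/√(1 − 0.716²) = 1/√0.4873 = 1.432; Δt_4 = 1.432 × 37.0 = 53.00 years.
Total: 10.80 + 39.97 + 38.30 + 53.00 years.

Δt = 142 years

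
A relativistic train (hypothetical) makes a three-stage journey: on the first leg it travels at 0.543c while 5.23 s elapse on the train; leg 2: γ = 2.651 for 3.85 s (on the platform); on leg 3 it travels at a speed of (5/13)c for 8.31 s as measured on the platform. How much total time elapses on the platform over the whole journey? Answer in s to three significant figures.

Leg 1: γ = 1/√(1 − 0.543²) = 1/√0.7052 = 1.191; Δt_1 = 1.191 × 5.23 = 6.228 s.
Leg 2: 3.85 s is already measured on the platform.
Leg 3: 8.31 s is already measured on the platform.
Total: 6.228 + 3.850 + 8.310 s.

Δt = 18.4 s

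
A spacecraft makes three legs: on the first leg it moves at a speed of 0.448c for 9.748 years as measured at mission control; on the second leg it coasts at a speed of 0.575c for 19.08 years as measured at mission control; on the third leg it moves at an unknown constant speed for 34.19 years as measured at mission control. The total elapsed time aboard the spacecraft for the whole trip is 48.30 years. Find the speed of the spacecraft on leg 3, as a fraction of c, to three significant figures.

Leg 1: γ = 1/√(1 − 0.448²) = 1/√0.7993 = 1.119; τ_1 = 9.748/1.119 = 8.715 years.
Leg 2: γ = 1/√(1 − 0.575²) = 1/√0.6694 = 1.222; τ_2 = 19.08/1.222 = 15.61 years.
Leg 3: speed unknown; τ_3 = 34.19/γ_3.
Total proper time: 8.715 + 15.61 + τ_3 = 48.30, so τ_3 = 48.30 − 24.33 = 23.97 years.
γ_3 = 34.19/23.97 = 1.426; β = √(1 − 1/γ²) = √0.5083.

β = 0.713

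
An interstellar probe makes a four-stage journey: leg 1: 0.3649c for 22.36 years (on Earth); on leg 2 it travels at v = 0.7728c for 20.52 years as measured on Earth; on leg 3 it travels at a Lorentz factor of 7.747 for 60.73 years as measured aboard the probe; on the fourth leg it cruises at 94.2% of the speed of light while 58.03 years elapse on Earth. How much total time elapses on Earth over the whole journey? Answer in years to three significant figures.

Δt = 571 years

Leg 1: 22.36 years is already measured on Earth.
Leg 2: 20.52 years is already measured on Earth.
Leg 3: γ = 7.747; Δt_3 = 7.747 × 60.73 = 470.5 years.
Leg 4: 58.03 years is already measured on Earth.
Total: 22.36 + 20.52 + 470.5 + 58.03 years.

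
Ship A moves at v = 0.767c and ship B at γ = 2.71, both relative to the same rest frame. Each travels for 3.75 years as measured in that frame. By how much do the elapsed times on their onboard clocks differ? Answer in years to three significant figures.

|τ_A − τ_B| = 1.02 years

A: γ = 1/√(1 − 0.767²) = 1/√0.4117 = 1.558; τ_A = 3.75/1.558 = 2.406 years.
B: γ = 2.71; τ_B = 3.75/2.710 = 1.384 years.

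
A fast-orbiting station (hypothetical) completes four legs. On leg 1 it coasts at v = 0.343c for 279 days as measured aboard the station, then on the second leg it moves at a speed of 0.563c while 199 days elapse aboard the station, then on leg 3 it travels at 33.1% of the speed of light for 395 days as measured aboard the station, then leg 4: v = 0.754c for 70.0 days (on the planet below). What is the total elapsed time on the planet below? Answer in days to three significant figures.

Δt = 1030 days

Leg 1: γ = 1/√(1 − 0.343²) = 1/√0.8824 = 1.065; Δt_1 = 1.065 × 279 = 297.0 days.
Leg 2: γ = 1/√(1 − 0.563²) = 1/√0.6830 = 1.210; Δt_2 = 1.210 × 199 = 240.8 days.
Leg 3: β = 0.331; γ = 1/√(1 − 0.331²) = 1/√0.8904 = 1.060; Δt_3 = 1.060 × 395 = 418.6 days.
Leg 4: 70.0 days is already measured on the planet below.
Total: 297.0 + 240.8 + 418.6 + 70.00 days.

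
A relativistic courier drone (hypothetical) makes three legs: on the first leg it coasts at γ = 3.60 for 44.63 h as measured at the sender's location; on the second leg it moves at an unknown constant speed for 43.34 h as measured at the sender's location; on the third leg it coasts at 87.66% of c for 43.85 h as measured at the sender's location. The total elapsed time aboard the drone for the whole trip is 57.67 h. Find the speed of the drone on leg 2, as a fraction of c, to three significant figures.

Leg 1: γ = 3.60; τ_1 = 44.63/3.600 = 12.40 h.
Leg 2: speed unknown; τ_2 = 43.34/γ_2.
Leg 3: β = 0.8766; γ = 1/√(1 − 0.8766²) = 1/√0.2316 = 2.078; τ_3 = 43.85/2.078 = 21.10 h.
Total proper time: 12.40 + τ_2 + 21.10 = 57.67, so τ_2 = 57.67 − 33.50 = 24.17 h.
γ_2 = 43.34/24.17 = 1.793; β = √(1 − 1/γ²) = √0.6890.

β = 0.830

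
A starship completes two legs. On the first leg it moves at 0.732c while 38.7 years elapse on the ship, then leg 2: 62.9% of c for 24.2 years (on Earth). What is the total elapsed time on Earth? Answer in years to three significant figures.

Δt = 81.0 years

Leg 1: γ = 1/√(1 − 0.732²) = 1/√0.4642 = 1.468; Δt_1 = 1.468 × 38.7 = 56.80 years.
Leg 2: 24.2 years is already measured on Earth.
Total: 56.80 + 24.20 years.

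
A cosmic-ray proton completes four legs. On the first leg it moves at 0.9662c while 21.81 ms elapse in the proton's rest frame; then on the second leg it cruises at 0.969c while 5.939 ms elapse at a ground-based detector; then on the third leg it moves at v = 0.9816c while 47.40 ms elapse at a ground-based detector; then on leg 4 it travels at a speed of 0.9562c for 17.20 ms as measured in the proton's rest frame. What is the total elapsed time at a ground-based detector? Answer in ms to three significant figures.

Δt = 197 ms

Leg 1: γ = 1/√(1 − 0.9662²) = 1/√0.06646 = 3.879; Δt_1 = 3.879 × 21.81 = 84.60 ms.
Leg 2: 5.939 ms is already measured at a ground-based detector.
Leg 3: 47.40 ms is already measured at a ground-based detector.
Leg 4: γ = 1/√(1 − 0.9562²) = 1/√0.08568 = 3.416; Δt_4 = 3.416 × 17.20 = 58.76 ms.
Total: 84.60 + 5.939 + 47.40 + 58.76 ms.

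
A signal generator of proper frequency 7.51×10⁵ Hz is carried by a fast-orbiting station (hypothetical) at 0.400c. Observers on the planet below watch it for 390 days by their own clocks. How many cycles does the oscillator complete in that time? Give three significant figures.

γ = 1/√(1 − 0.400²) = 1/√0.8400 = 1.091
During 390 days of lab time, the oscillator's proper time advances by τ = Δt/γ = 390/1.091 = 357.4 days = 3.088×10⁷ s.
N = f × τ = 7.51×10⁵ × 3.088×10⁷ = 2.319×10¹³.

N = 2.32×10¹³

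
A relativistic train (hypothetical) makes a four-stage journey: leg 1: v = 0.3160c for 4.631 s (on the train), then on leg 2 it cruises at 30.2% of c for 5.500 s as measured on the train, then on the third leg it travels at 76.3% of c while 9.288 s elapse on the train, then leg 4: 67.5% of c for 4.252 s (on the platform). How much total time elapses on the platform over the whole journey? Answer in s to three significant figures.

Δt = 29.3 s

Leg 1: γ = 1/√(1 − 0.3160²) = 1/√0.9001 = 1.054; Δt_1 = 1.054 × 4.631 = 4.881 s.
Leg 2: β = 0.302; γ = 1/√(1 − 0.302²) = 1/√0.9088 = 1.049; Δt_2 = 1.049 × 5.500 = 5.769 s.
Leg 3: β = 0.763; γ = 1/√(1 − 0.763²) = 1/√0.4178 = 1.547; Δt_3 = 1.547 × 9.288 = 14.37 s.
Leg 4: 4.252 s is already measured on the platform.
Total: 4.881 + 5.769 + 14.37 + 4.252 s.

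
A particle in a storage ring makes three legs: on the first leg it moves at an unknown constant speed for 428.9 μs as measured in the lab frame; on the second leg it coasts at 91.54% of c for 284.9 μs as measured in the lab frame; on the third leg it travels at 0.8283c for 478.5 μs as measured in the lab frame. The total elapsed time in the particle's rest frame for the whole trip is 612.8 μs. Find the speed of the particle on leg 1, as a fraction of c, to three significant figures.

β = 0.844

Leg 1: speed unknown; τ_1 = 428.9/γ_1.
Leg 2: β = 0.9154; γ = 1/√(1 − 0.9154²) = 1/√0.1620 = 2.484; τ_2 = 284.9/2.484 = 114.7 μs.
Leg 3: γ = 1/√(1 − 0.8283²) = 1/√0.3139 = 1.785; τ_3 = 478.5/1.785 = 268.1 μs.
Total proper time: τ_1 + 114.7 + 268.1 = 612.8, so τ_1 = 612.8 − 382.8 = 230.0 μs.
γ_1 = 428.9/230.0 = 1.865; β = √(1 − 1/γ²) = √0.7124.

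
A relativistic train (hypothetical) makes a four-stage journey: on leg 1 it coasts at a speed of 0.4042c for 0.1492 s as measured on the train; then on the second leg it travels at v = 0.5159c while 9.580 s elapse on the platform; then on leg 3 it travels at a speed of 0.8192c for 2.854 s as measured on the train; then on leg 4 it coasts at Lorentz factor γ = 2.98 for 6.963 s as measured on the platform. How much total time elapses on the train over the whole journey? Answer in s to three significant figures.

τ = 13.5 s

Leg 1: 0.1492 s is already measured on the train.
Leg 2: γ = 1/√(1 − 0.5159²) = 1/√0.7338 = 1.167; τ_2 = 9.580/1.167 = 8.207 s.
Leg 3: 2.854 s is already measured on the train.
Leg 4: γ = 2.98; τ_4 = 6.963/2.980 = 2.337 s.
Total: 0.1492 + 8.207 + 2.854 + 2.337 s.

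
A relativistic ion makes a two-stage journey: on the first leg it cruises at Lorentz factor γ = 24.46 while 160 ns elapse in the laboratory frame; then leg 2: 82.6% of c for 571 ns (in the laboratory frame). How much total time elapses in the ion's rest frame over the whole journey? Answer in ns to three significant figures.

Leg 1: γ = 24.46; τ_1 = 160/24.46 = 6.541 ns.
Leg 2: β = 0.826; γ = 1/√(1 − 0.826²) = 1/√0.3177 = 1.774; τ_2 = 571/1.774 = 321.9 ns.
Total: 6.541 + 321.9 ns.

τ = 328 ns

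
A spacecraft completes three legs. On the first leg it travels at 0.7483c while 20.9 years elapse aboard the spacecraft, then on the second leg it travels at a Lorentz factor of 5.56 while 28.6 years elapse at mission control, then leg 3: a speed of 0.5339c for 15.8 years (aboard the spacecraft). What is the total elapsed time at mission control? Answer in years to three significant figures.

Leg 1: γ = 1/√(1 − 0.7483²) = 1/√0.4400 = 1.507; Δt_1 = 1.507 × 20.9 = 31.51 years.
Leg 2: 28.6 years is already measured at mission control.
Leg 3: γ = 1/√(1 − 0.5339²) = 1/√0.7150 = 1.183; Δt_3 = 1.183 × 15.8 = 18.69 years.
Total: 31.51 + 28.60 + 18.69 years.

Δt = 78.8 years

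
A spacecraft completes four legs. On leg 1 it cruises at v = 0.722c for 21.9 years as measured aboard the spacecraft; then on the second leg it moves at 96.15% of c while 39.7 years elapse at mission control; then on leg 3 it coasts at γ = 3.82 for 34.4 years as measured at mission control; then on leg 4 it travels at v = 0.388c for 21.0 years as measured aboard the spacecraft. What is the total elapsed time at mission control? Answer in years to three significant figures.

Leg 1: γ = 1/√(1 − 0.722²) = 1/√0.4787 = 1.445; Δt_1 = 1.445 × 21.9 = 31.65 years.
Leg 2: 39.7 years is already measured at mission control.
Leg 3: 34.4 years is already measured at mission control.
Leg 4: γ = 1/√(1 − 0.388²) = 1/√0.8495 = 1.085; Δt_4 = 1.085 × 21.0 = 22.78 years.
Total: 31.65 + 39.70 + 34.40 + 22.78 years.

Δt = 129 years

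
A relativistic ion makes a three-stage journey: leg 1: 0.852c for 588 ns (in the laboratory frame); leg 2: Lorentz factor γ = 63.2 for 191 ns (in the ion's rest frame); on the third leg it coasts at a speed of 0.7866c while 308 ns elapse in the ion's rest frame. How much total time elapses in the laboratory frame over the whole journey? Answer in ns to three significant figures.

Δt = 1.32×10⁴ ns

Leg 1: 588 ns is already measured in the laboratory frame.
Leg 2: γ = 63.2; Δt_2 = 63.20 × 191 = 1.207×10⁴ ns.
Leg 3: γ = 1/√(1 − 0.7866²) = 1/√0.3813 = 1.620; Δt_3 = 1.620 × 308 = 498.8 ns.
Total: 588.0 + 1.207×10⁴ + 498.8 ns.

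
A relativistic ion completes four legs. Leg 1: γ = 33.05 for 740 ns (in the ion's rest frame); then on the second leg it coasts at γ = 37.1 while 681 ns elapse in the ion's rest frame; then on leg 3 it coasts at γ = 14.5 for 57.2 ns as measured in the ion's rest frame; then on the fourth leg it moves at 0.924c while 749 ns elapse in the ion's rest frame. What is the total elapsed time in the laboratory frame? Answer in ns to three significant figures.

Leg 1: γ = 33.05; Δt_1 = 33.05 × 740 = 2.446×10⁴ ns.
Leg 2: γ = 37.1; Δt_2 = 37.10 × 681 = 2.527×10⁴ ns.
Leg 3: γ = 14.5; Δt_3 = 14.50 × 57.2 = 829.4 ns.
Leg 4: γ = 1/√(1 − 0.924²) = 1/√0.1462 = 2.615; Δt_4 = 2.615 × 749 = 1959 ns.
Total: 2.446×10⁴ + 2.527×10⁴ + 829.4 + 1959 ns.

Δt = 5.25×10⁴ ns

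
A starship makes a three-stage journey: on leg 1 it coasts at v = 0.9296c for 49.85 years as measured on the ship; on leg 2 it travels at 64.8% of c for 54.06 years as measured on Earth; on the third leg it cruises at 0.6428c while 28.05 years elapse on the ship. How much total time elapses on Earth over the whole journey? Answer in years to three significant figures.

Leg 1: γ = 1/√(1 − 0.9296²) = 1/√0.1358 = 2.713; Δt_1 = 2.713 × 49.85 = 135.3 years.
Leg 2: 54.06 years is already measured on Earth.
Leg 3: γ = 1/√(1 − 0.6428²) = 1/√0.5868 = 1.305; Δt_3 = 1.305 × 28.05 = 36.62 years.
Total: 135.3 + 54.06 + 36.62 years.

Δt = 226 years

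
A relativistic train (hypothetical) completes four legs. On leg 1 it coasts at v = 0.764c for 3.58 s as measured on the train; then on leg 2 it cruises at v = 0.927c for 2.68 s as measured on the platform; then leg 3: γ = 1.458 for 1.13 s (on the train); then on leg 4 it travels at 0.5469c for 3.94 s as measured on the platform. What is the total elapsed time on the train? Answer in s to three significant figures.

τ = 9.01 s

Leg 1: 3.58 s is already measured on the train.
Leg 2: γ = 1/√(1 − 0.927²) = 1/√0.1407 = 2.666; τ_2 = 2.68/2.666 = 1.005 s.
Leg 3: 1.13 s is already measured on the train.
Leg 4: γ = 1/√(1 − 0.5469²) = 1/√0.7009 = 1.194; τ_4 = 3.94/1.194 = 3.299 s.
Total: 3.580 + 1.005 + 1.130 + 3.299 s.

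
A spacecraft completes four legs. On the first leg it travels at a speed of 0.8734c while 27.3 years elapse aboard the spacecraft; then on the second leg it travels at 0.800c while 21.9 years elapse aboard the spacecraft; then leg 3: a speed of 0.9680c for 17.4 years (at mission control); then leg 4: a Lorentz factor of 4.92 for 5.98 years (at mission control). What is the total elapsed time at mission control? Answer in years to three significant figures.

Δt = 116 years

Leg 1: γ = 1/√(1 − 0.8734²) = 1/√0.2372 = 2.053; Δt_1 = 2.053 × 27.3 = 56.06 years.
Leg 2: γ = 1/√(1 − 0.800²) = 5/3 ≈ 1.667; Δt_2 = 1.667 × 21.9 = 36.50 years.
Leg 3: 17.4 years is already measured at mission control.
Leg 4: 5.98 years is already measured at mission control.
Total: 56.06 + 36.50 + 17.40 + 5.980 years.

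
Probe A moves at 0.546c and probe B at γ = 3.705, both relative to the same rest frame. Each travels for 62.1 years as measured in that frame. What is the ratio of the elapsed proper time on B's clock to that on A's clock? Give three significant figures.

τ_B/τ_A = 0.322

A: γ = 1/√(1 − 0.546²) = 1/√0.7019 = 1.194. B: γ = 3.705.
τ_A/τ_B = γ_B/γ_A = 3.705/1.194 = 3.104, so τ_B/τ_A = 0.3222.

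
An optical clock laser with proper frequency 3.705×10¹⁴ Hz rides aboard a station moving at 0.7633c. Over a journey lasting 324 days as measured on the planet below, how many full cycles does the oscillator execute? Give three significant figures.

γ = 1/√(1 − 0.7633²) = 1/√0.4174 = 1.548
The oscillator's own cycle count is N = f × τ where τ is the proper time aboard the station. τ = Δt/γ = 324/1.548 = 209.3 days = 1.809×10⁷ s.
N = 3.705×10¹⁴ × 1.809×10⁷ = 6.701×10²¹.

N = 6.70×10²¹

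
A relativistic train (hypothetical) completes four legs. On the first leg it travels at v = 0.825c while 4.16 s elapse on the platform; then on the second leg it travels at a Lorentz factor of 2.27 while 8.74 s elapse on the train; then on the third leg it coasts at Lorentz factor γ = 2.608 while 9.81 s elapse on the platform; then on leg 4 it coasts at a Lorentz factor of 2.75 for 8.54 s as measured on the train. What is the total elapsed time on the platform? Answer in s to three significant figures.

Δt = 57.3 s

Leg 1: 4.16 s is already measured on the platform.
Leg 2: γ = 2.27; Δt_2 = 2.270 × 8.74 = 19.84 s.
Leg 3: 9.81 s is already measured on the platform.
Leg 4: γ = 2.75; Δt_4 = 2.750 × 8.54 = 23.48 s.
Total: 4.160 + 19.84 + 9.810 + 23.48 s.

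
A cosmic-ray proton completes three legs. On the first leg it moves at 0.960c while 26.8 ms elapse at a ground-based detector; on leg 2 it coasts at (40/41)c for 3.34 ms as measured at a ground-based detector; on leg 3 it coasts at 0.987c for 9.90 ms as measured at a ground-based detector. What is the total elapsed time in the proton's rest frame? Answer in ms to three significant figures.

Leg 1: γ = 1/√(1 − 0.960²) = 25/7 ≈ 3.571; τ_1 = 26.8/3.571 = 7.504 ms.
Leg 2: γ = 1/√(1 − (40/41)²) = 41/9 ≈ 4.556; τ_2 = 3.34/4.556 = 0.7332 ms.
Leg 3: γ = 1/√(1 − 0.987²) = 1/√0.02583 = 6.222; τ_3 = 9.90/6.222 = 1.591 ms.
Total: 7.504 + 0.7332 + 1.591 ms.

τ = 9.83 ms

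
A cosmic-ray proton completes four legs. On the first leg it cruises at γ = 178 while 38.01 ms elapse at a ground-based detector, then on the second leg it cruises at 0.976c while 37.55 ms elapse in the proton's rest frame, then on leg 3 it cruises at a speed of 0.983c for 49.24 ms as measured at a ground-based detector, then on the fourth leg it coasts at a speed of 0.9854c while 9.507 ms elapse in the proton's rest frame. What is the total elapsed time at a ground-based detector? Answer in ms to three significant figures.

Leg 1: 38.01 ms is already measured at a ground-based detector.
Leg 2: γ = 1/√(1 − 0.976²) = 1/√0.04742 = 4.592; Δt_2 = 4.592 × 37.55 = 172.4 ms.
Leg 3: 49.24 ms is already measured at a ground-based detector.
Leg 4: γ = 1/√(1 − 0.9854²) = 1/√0.02899 = 5.874; Δt_4 = 5.874 × 9.507 = 55.84 ms.
Total: 38.01 + 172.4 + 49.24 + 55.84 ms.

Δt = 316 ms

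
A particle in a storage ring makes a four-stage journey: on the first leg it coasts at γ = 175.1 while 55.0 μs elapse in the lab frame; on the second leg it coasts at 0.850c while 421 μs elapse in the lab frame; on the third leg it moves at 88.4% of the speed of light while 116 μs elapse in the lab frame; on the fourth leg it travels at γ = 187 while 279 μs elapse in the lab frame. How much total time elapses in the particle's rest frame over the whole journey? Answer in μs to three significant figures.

τ = 278 μs

Leg 1: γ = 175.1; τ_1 = 55.0/175.1 = 0.3141 μs.
Leg 2: γ = 1/√(1 − 0.850²) = 1/√0.2775 = 1.898; τ_2 = 421/1.898 = 221.8 μs.
Leg 3: β = 0.884; γ = 1/√(1 − 0.884²) = 1/√0.2185 = 2.139; τ_3 = 116/2.139 = 54.23 μs.
Leg 4: γ = 187; τ_4 = 279/187.0 = 1.492 μs.
Total: 0.3141 + 221.8 + 54.23 + 1.492 μs.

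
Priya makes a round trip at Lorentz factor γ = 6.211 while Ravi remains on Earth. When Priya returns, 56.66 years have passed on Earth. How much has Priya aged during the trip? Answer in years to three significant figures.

τ = 9.12 years

γ = 6.211
Priya's clock measures proper time along the trip: τ = Δt/γ = 56.66/6.211 years.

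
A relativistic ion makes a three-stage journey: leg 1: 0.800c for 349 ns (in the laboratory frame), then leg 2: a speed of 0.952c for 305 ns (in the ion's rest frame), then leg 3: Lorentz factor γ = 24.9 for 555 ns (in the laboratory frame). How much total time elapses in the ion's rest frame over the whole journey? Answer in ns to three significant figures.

τ = 537 ns

Leg 1: γ = 1/√(1 − 0.800²) = 5/3 ≈ 1.667; τ_1 = 349/1.667 = 209.4 ns.
Leg 2: 305 ns is already measured in the ion's rest frame.
Leg 3: γ = 24.9; τ_3 = 555/24.90 = 22.29 ns.
Total: 209.4 + 305.0 + 22.29 ns.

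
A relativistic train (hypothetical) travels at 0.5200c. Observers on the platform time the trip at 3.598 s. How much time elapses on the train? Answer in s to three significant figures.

γ = 1/√(1 − 0.5200²) = 1/√0.7296 = 1.171
The interval measured on the platform is the dilated one; the clock on the train measures the proper time τ = Δt/γ = 3.598/1.171 s.

τ = 3.07 s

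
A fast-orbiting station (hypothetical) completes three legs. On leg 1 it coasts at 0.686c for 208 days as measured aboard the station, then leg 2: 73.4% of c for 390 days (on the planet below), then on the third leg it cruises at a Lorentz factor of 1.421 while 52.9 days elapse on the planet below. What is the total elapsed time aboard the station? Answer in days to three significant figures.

Leg 1: 208 days is already measured aboard the station.
Leg 2: β = 0.734; γ = 1/√(1 − 0.734²) = 1/√0.4612 = 1.472; τ_2 = 390/1.472 = 264.9 days.
Leg 3: γ = 1.421; τ_3 = 52.9/1.421 = 37.23 days.
Total: 208.0 + 264.9 + 37.23 days.

τ = 510 days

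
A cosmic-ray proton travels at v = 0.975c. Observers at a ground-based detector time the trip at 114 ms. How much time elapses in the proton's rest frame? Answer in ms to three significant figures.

τ = 25.3 ms

γ = 1/√(1 − 0.975²) = 1/√0.04938 = 4.500
The interval measured at a ground-based detector is the dilated one; the clock in the proton's rest frame measures the proper time τ = Δt/γ = 114/4.500 ms.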